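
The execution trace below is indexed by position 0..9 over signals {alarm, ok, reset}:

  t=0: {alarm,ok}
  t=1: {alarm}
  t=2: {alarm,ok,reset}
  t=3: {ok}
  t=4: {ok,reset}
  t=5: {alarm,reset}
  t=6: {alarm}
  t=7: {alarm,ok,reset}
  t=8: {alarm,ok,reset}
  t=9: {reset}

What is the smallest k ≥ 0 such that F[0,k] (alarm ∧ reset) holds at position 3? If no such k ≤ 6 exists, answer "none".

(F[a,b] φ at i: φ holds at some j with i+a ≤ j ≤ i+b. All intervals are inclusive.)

2

Scan j = 3,4,… for (alarm ∧ reset):
  j=3: fails
  j=4: fails
  j=5: holds
First hit at j=5, so smallest k = 5-3 = 2.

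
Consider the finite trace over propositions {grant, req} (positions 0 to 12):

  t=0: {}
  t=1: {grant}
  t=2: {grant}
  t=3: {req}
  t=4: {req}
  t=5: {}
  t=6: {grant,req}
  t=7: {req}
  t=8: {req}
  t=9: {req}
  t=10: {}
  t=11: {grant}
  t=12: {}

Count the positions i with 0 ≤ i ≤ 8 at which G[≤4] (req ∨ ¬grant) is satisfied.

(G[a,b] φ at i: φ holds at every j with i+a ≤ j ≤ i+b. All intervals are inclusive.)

4

Evaluate at each i in [0,8]:
  i=0: ✗ (fails at j=1)
  i=1: ✗ (fails at j=1)
  i=2: ✗ (fails at j=2)
  i=3: ✓ (all of [3,7])
  i=4: ✓ (all of [4,8])
  i=5: ✓ (all of [5,9])
  i=6: ✓ (all of [6,10])
  i=7: ✗ (fails at j=11)
  i=8: ✗ (fails at j=11)
Positions where it holds: {3, 4, 5, 6} → 4.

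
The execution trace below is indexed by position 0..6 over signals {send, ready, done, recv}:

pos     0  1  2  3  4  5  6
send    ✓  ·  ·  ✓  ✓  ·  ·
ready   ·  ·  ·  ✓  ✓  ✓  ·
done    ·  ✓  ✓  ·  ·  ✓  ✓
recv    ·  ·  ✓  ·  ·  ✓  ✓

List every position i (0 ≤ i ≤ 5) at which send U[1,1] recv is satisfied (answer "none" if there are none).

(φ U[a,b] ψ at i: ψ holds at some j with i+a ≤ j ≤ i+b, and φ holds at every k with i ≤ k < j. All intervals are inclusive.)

Evaluate at each i in [0,5]:
  i=0: ✗ (no rhs in [1,1])
  i=1: ✗ (lhs fails at k=1 before rhs at j=2)
  i=2: ✗ (no rhs in [3,3])
  i=3: ✗ (no rhs in [4,4])
  i=4: ✓ (rhs at j=5; lhs holds on [4,4])
  i=5: ✗ (lhs fails at k=5 before rhs at j=6)

4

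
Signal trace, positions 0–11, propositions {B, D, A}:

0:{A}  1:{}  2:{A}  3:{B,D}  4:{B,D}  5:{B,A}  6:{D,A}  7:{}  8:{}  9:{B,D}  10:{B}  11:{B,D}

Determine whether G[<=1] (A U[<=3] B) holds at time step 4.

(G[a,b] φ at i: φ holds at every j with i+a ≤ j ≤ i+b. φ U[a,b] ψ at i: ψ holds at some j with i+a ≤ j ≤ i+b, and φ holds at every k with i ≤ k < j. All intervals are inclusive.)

True

Check (A U[<=3] B) at every j in [4,5]:
  j=4: holds
  j=5: holds
All positions satisfy it → formula holds.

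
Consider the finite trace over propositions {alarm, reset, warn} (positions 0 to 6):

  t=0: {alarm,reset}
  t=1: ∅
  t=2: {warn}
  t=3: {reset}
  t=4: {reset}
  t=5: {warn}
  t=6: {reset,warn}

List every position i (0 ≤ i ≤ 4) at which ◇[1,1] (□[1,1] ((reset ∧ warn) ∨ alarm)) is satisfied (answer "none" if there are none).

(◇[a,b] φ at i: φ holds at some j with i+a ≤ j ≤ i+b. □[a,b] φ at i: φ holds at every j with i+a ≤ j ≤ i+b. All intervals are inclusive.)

Evaluate at each i in [0,4]:
  i=0: ✗ (none in [1,1])
  i=1: ✗ (none in [2,2])
  i=2: ✗ (none in [3,3])
  i=3: ✗ (none in [4,4])
  i=4: ✓ (witness j=5)

4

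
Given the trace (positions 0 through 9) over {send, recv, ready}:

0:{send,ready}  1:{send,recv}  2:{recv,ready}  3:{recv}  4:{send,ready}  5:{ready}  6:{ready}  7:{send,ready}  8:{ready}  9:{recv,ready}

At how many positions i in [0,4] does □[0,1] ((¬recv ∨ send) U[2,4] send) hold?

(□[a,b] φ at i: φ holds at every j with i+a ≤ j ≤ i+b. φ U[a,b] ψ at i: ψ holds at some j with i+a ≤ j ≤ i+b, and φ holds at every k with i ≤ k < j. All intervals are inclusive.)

1

Evaluate at each i in [0,4]:
  i=0: ✗ (fails at j=0)
  i=1: ✗ (fails at j=1)
  i=2: ✗ (fails at j=2)
  i=3: ✗ (fails at j=3)
  i=4: ✓ (all of [4,5])
Positions where it holds: {4} → 1.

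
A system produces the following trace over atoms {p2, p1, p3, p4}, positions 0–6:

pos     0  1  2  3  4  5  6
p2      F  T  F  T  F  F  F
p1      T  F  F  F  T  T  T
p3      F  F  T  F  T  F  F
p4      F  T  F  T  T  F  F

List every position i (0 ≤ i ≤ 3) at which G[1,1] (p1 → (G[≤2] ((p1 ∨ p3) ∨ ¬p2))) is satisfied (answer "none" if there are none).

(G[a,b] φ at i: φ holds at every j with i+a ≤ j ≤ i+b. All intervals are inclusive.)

Evaluate at each i in [0,3]:
  i=0: ✓ (all of [1,1])
  i=1: ✓ (all of [2,2])
  i=2: ✓ (all of [3,3])
  i=3: ✓ (all of [4,4])

0, 1, 2, 3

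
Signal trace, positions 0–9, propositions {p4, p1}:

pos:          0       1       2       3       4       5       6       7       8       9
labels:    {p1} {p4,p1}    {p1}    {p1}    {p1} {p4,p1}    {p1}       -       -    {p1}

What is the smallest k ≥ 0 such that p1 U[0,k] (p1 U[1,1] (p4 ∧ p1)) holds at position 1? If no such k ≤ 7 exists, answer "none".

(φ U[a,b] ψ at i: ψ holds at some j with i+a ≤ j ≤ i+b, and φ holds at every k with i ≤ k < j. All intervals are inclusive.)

Need earliest j ≥ 1 with (p1 U[1,1] (p4 ∧ p1)), and p1 at every k in [1,j-1].
  j=1: rhs fails.
  j=2: rhs fails.
  j=3: rhs fails.
  j=4: rhs holds; lhs holds on [1,3]. k = 3.

3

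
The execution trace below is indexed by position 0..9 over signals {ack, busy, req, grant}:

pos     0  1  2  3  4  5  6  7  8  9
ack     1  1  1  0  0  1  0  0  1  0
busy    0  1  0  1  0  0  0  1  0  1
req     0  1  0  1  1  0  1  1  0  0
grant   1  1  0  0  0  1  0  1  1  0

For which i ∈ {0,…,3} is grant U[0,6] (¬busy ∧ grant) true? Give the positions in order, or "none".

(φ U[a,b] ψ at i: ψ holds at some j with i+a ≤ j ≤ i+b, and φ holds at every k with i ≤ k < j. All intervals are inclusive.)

Evaluate at each i in [0,3]:
  i=0: ✓ (rhs at j=0)
  i=1: ✗ (lhs fails at k=2 before rhs at j=5)
  i=2: ✗ (lhs fails at k=2 before rhs at j=5)
  i=3: ✗ (lhs fails at k=3 before rhs at j=5)

0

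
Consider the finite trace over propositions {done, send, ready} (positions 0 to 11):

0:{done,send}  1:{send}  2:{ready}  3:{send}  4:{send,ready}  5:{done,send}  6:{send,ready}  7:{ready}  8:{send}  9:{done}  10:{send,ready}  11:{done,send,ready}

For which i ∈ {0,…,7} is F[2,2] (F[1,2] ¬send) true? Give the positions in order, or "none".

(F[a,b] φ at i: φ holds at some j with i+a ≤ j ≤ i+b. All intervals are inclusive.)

Evaluate at each i in [0,7]:
  i=0: ✗ (none in [2,2])
  i=1: ✗ (none in [3,3])
  i=2: ✗ (none in [4,4])
  i=3: ✓ (witness j=5)
  i=4: ✓ (witness j=6)
  i=5: ✓ (witness j=7)
  i=6: ✓ (witness j=8)
  i=7: ✗ (none in [9,9])

3, 4, 5, 6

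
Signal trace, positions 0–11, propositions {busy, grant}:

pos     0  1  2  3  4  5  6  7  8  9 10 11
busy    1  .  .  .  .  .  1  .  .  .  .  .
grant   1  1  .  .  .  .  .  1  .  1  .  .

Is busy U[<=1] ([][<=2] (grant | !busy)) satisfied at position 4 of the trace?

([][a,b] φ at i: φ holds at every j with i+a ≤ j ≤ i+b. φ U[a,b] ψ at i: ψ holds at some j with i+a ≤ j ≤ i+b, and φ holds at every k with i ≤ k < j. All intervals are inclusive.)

Need some j in [4,5] with [][<=2] (grant | !busy), and busy at every k in [4,j-1].
  j=4: [][<=2] (grant | !busy) — fails at 6.
  j=5: [][<=2] (grant | !busy) — fails at 6.
No j in the window works → until fails.

No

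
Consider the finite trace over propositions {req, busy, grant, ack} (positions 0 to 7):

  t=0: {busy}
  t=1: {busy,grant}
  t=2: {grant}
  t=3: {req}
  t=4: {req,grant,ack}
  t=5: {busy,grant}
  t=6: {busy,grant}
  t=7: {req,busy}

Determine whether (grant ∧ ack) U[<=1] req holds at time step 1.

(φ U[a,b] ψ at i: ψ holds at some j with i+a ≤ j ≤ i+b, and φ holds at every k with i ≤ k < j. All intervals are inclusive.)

Need some j in [1,2] with req, and (grant ∧ ack) at every k in [1,j-1].
  j=1: req false.
  j=2: req false.
No j in the window works → until fails.

False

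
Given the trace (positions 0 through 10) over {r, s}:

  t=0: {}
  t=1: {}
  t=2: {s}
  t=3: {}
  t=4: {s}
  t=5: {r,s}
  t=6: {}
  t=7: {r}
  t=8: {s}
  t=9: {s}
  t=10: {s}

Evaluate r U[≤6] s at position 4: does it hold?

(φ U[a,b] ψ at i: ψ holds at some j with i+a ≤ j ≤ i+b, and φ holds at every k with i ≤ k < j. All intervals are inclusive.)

Holds

Need some j in [4,10] with s, and r at every k in [4,j-1].
  j=4: s holds; no prefix to check → satisfied.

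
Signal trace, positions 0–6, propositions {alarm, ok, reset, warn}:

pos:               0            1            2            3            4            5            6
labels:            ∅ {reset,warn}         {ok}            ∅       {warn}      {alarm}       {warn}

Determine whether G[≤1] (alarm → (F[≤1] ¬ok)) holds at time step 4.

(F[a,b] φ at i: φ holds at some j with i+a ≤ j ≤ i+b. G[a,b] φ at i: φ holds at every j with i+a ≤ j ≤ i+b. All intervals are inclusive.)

Yes

Check (alarm → (F[≤1] ¬ok)) at every j in [4,5]:
  j=4: antecedent false → ✓
  j=5: antecedent true; consequent holds (witness at 5) → ✓
All positions satisfy it → formula holds.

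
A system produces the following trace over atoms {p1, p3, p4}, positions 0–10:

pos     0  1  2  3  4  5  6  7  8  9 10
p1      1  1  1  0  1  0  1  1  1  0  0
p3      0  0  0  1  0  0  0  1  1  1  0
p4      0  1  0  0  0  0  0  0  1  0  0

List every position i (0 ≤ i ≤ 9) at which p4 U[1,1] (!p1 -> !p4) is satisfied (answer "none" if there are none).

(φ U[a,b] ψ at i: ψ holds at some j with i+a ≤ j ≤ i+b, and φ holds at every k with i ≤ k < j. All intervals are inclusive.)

Evaluate at each i in [0,9]:
  i=0: ✗ (lhs fails at k=0 before rhs at j=1)
  i=1: ✓ (rhs at j=2; lhs holds on [1,1])
  i=2: ✗ (lhs fails at k=2 before rhs at j=3)
  i=3: ✗ (lhs fails at k=3 before rhs at j=4)
  i=4: ✗ (lhs fails at k=4 before rhs at j=5)
  i=5: ✗ (lhs fails at k=5 before rhs at j=6)
  i=6: ✗ (lhs fails at k=6 before rhs at j=7)
  i=7: ✗ (lhs fails at k=7 before rhs at j=8)
  i=8: ✓ (rhs at j=9; lhs holds on [8,8])
  i=9: ✗ (lhs fails at k=9 before rhs at j=10)

1, 8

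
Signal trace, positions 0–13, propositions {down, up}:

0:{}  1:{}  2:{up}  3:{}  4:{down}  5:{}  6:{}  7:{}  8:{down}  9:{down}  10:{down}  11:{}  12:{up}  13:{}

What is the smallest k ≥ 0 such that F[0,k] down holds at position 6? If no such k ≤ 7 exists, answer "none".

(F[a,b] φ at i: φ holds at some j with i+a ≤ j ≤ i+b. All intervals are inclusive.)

Scan j = 6,7,… for down:
  j=6: fails
  j=7: fails
  j=8: holds
First hit at j=8, so smallest k = 8-6 = 2.

2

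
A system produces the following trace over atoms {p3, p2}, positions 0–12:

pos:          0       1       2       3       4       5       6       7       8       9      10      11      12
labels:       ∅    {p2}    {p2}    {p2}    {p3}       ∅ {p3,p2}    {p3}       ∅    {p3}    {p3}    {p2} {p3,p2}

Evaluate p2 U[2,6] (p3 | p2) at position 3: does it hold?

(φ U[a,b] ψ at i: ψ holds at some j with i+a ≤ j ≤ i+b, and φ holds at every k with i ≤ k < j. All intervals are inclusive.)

Need some j in [5,9] with (p3 | p2), and p2 at every k in [3,j-1].
  j=5: (p3 | p2) false.
  j=6: (p3 | p2) holds, but p2 fails at k=4 → not this j.
  j=7: (p3 | p2) holds, but p2 fails at k=4 → not this j.
  j=8: (p3 | p2) false.
  j=9: (p3 | p2) holds, but p2 fails at k=4 → not this j.
No j in the window works → until fails.

False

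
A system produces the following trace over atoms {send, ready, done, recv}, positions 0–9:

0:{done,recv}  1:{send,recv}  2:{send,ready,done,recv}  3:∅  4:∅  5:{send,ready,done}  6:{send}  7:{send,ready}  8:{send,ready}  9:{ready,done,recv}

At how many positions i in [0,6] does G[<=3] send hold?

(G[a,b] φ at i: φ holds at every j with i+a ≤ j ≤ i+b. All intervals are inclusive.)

Evaluate at each i in [0,6]:
  i=0: ✗ (fails at j=0)
  i=1: ✗ (fails at j=3)
  i=2: ✗ (fails at j=3)
  i=3: ✗ (fails at j=3)
  i=4: ✗ (fails at j=4)
  i=5: ✓ (all of [5,8])
  i=6: ✗ (fails at j=9)
Positions where it holds: {5} → 1.

1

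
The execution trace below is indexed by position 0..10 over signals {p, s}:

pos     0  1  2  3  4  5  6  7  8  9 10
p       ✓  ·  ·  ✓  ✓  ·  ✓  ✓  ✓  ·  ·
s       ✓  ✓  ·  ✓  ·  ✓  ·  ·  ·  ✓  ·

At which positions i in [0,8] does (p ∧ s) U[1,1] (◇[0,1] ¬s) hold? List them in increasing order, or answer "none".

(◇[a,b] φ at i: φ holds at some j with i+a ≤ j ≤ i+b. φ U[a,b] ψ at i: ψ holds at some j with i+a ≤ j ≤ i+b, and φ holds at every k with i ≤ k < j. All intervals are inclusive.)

Evaluate at each i in [0,8]:
  i=0: ✓ (rhs at j=1; lhs holds on [0,0])
  i=1: ✗ (lhs fails at k=1 before rhs at j=2)
  i=2: ✗ (lhs fails at k=2 before rhs at j=3)
  i=3: ✓ (rhs at j=4; lhs holds on [3,3])
  i=4: ✗ (lhs fails at k=4 before rhs at j=5)
  i=5: ✗ (lhs fails at k=5 before rhs at j=6)
  i=6: ✗ (lhs fails at k=6 before rhs at j=7)
  i=7: ✗ (lhs fails at k=7 before rhs at j=8)
  i=8: ✗ (lhs fails at k=8 before rhs at j=9)

0, 3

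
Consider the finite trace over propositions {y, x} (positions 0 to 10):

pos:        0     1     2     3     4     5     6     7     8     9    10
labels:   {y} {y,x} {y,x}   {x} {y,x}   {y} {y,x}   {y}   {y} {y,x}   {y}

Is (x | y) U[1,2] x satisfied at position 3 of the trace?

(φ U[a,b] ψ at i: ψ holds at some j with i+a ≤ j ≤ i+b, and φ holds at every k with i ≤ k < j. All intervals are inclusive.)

Yes

Need some j in [4,5] with x, and (x | y) at every k in [3,j-1].
  j=4: x holds; (x | y) holds at every k in [3,3] → satisfied.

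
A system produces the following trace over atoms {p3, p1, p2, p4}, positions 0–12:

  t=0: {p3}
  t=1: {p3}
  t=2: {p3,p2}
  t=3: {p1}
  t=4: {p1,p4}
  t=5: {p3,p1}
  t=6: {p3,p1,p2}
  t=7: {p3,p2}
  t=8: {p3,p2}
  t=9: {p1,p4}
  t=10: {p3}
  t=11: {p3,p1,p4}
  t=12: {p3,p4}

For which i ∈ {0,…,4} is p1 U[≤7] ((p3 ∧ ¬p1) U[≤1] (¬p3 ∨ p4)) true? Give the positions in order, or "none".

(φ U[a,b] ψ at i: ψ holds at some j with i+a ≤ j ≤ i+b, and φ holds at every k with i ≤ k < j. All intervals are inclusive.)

2, 3, 4

Evaluate at each i in [0,4]:
  i=0: ✗ (lhs fails at k=0 before rhs at j=2)
  i=1: ✗ (lhs fails at k=1 before rhs at j=2)
  i=2: ✓ (rhs at j=2)
  i=3: ✓ (rhs at j=3)
  i=4: ✓ (rhs at j=4)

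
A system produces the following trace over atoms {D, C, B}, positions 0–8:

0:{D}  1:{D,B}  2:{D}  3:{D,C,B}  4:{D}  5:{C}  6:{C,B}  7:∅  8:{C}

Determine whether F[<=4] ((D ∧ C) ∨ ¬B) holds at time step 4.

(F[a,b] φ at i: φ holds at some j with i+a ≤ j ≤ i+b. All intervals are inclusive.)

Check ((D ∧ C) ∨ ¬B) at each j in [4,8]:
  j=4: true
  j=5: true
  j=6: false
  j=7: true
  j=8: true
Found at j=4 → formula holds.

True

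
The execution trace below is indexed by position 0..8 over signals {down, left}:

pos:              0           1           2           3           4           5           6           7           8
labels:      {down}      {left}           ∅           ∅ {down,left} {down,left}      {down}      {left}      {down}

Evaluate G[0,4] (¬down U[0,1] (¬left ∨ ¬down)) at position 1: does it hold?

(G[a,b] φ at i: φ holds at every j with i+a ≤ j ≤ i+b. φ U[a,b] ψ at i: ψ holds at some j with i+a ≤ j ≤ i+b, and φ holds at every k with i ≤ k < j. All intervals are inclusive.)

Check (¬down U[0,1] (¬left ∨ ¬down)) at every j in [1,5]:
  j=1: holds
  j=2: holds
  j=3: holds
  j=4: fails
  j=5: fails
Fails at j=4 → formula fails.

Does not hold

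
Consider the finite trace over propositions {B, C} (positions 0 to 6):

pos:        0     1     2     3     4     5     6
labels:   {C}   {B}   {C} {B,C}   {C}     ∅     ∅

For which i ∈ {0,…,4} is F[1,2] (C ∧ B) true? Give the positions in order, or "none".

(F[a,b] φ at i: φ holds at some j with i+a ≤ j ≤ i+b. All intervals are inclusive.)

Evaluate at each i in [0,4]:
  i=0: ✗ (none in [1,2])
  i=1: ✓ (witness j=3)
  i=2: ✓ (witness j=3)
  i=3: ✗ (none in [4,5])
  i=4: ✗ (none in [5,6])

1, 2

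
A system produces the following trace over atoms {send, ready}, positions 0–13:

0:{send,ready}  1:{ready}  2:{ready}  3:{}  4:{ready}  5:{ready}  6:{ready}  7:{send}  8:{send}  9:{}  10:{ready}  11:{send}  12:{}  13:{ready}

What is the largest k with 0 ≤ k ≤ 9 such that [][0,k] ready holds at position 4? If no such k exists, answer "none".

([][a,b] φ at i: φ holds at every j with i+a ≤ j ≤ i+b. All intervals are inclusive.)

ready must hold from j=4 onward; find where it first fails.
  j=4: holds
  j=5: holds
  j=6: holds
  j=7: fails
Holds on [4,6], so largest k = 2.

2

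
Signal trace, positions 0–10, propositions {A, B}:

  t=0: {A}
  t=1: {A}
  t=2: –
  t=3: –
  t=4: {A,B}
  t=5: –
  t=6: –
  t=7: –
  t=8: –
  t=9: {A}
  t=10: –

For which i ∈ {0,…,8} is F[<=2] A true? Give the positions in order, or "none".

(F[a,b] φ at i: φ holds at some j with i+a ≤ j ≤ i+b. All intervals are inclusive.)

0, 1, 2, 3, 4, 7, 8

Evaluate at each i in [0,8]:
  i=0: ✓ (witness j=0)
  i=1: ✓ (witness j=1)
  i=2: ✓ (witness j=4)
  i=3: ✓ (witness j=4)
  i=4: ✓ (witness j=4)
  i=5: ✗ (none in [5,7])
  i=6: ✗ (none in [6,8])
  i=7: ✓ (witness j=9)
  i=8: ✓ (witness j=9)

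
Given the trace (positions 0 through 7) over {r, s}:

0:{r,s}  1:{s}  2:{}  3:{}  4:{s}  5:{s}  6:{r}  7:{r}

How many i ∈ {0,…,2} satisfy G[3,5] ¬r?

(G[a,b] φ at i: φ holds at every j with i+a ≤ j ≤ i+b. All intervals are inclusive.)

1

Evaluate at each i in [0,2]:
  i=0: ✓ (all of [3,5])
  i=1: ✗ (fails at j=6)
  i=2: ✗ (fails at j=6)
Positions where it holds: {0} → 1.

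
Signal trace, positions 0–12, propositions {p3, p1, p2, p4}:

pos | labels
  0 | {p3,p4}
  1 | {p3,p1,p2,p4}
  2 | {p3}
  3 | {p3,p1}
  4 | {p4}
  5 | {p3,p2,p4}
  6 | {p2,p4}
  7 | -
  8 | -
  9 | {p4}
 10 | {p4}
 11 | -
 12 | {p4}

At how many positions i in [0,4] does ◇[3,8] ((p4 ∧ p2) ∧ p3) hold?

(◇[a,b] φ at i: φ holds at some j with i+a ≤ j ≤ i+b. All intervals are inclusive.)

Evaluate at each i in [0,4]:
  i=0: ✓ (witness j=5)
  i=1: ✓ (witness j=5)
  i=2: ✓ (witness j=5)
  i=3: ✗ (none in [6,11])
  i=4: ✗ (none in [7,12])
Positions where it holds: {0, 1, 2} → 3.

3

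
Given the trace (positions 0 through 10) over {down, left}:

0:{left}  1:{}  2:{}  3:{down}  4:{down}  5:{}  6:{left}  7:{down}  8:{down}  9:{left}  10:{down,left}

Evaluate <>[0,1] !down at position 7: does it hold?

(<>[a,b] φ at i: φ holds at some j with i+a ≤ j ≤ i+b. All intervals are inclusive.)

Check !down at each j in [7,8]:
  j=7: false
  j=8: false
No position in the window satisfies it → formula fails.

False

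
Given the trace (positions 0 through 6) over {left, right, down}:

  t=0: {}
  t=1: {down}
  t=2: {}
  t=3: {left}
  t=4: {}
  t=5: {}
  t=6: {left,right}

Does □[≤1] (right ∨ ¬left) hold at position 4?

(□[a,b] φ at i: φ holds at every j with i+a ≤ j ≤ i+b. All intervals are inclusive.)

Holds

Check (right ∨ ¬left) at every j in [4,5]:
  j=4: true
  j=5: true
All positions satisfy it → formula holds.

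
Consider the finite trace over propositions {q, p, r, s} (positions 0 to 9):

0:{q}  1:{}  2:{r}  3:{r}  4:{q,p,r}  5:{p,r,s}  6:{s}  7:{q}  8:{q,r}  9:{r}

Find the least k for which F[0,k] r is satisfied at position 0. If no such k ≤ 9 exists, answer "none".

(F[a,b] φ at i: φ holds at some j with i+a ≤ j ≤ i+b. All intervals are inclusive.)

2

Scan j = 0,1,… for r:
  j=0: fails
  j=1: fails
  j=2: holds
First hit at j=2, so smallest k = 2-0 = 2.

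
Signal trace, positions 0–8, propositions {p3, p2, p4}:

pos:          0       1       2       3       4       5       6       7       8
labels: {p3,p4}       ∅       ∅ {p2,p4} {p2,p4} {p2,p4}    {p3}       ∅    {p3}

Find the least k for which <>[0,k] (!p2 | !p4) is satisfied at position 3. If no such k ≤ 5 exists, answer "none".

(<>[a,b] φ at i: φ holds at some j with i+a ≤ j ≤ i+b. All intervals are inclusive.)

Scan j = 3,4,… for (!p2 | !p4):
  j=3: fails
  j=4: fails
  j=5: fails
  j=6: holds
First hit at j=6, so smallest k = 6-3 = 3.

3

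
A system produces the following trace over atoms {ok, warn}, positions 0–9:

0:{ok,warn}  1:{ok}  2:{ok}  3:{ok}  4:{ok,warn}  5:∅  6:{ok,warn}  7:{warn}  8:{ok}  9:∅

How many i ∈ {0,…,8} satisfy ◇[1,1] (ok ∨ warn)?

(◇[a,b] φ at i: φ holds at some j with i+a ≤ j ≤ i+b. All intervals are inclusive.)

Evaluate at each i in [0,8]:
  i=0: ✓ (witness j=1)
  i=1: ✓ (witness j=2)
  i=2: ✓ (witness j=3)
  i=3: ✓ (witness j=4)
  i=4: ✗ (none in [5,5])
  i=5: ✓ (witness j=6)
  i=6: ✓ (witness j=7)
  i=7: ✓ (witness j=8)
  i=8: ✗ (none in [9,9])
Positions where it holds: {0, 1, 2, 3, 5, 6, 7} → 7.

7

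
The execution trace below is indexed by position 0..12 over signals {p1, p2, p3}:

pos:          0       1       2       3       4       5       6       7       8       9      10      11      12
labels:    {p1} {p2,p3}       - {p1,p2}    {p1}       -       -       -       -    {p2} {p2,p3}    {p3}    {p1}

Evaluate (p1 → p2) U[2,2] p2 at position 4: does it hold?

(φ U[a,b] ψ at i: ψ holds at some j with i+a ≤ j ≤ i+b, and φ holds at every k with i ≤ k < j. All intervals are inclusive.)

False

Need some j in [6,6] with p2, and (p1 → p2) at every k in [4,j-1].
  j=6: p2 false.
No j in the window works → until fails.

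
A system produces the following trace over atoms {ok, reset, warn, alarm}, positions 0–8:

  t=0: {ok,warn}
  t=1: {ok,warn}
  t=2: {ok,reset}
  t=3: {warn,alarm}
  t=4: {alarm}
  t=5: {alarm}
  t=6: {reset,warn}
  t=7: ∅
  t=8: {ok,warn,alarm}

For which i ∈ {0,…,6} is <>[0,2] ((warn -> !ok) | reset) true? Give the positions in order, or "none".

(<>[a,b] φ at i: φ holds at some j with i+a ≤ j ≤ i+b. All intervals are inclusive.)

Evaluate at each i in [0,6]:
  i=0: ✓ (witness j=2)
  i=1: ✓ (witness j=2)
  i=2: ✓ (witness j=2)
  i=3: ✓ (witness j=3)
  i=4: ✓ (witness j=4)
  i=5: ✓ (witness j=5)
  i=6: ✓ (witness j=6)

0, 1, 2, 3, 4, 5, 6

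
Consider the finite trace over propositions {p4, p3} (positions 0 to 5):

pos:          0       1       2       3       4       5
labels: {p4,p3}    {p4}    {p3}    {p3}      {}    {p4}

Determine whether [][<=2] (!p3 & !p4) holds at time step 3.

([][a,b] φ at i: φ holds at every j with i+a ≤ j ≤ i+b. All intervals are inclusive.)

Check (!p3 & !p4) at every j in [3,5]:
  j=3: false
  j=4: true
  j=5: false
Fails at j=3 → formula fails.

No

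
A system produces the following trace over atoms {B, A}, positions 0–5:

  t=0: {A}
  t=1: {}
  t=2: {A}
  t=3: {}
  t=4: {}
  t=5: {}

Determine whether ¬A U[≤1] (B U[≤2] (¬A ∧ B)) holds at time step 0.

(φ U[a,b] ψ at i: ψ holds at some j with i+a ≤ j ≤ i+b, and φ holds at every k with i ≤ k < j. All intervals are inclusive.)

Does not hold

Need some j in [0,1] with (B U[≤2] (¬A ∧ B)), and ¬A at every k in [0,j-1].
  j=0: (B U[≤2] (¬A ∧ B)) — fails.
  j=1: (B U[≤2] (¬A ∧ B)) — fails.
No j in the window works → until fails.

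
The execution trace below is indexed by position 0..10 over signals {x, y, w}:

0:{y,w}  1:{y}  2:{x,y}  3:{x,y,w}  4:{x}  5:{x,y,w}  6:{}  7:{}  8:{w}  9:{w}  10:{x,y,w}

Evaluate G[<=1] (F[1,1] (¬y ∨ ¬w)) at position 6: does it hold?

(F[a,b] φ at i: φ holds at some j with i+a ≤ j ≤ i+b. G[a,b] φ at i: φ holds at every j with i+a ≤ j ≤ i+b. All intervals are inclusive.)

Yes

Check F[1,1] (¬y ∨ ¬w) at every j in [6,7]:
  j=6: holds (witness at 7)
  j=7: holds (witness at 8)
All positions satisfy it → formula holds.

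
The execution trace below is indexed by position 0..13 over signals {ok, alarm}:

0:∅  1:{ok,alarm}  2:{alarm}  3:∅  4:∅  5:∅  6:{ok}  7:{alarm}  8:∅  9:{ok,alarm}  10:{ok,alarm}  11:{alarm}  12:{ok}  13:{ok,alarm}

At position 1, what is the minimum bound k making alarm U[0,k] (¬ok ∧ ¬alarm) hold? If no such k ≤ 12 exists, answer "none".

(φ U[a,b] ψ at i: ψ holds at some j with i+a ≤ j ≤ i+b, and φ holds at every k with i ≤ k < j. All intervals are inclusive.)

Need earliest j ≥ 1 with (¬ok ∧ ¬alarm), and alarm at every k in [1,j-1].
  j=1: rhs fails.
  j=2: rhs fails.
  j=3: rhs holds; lhs holds on [1,2]. k = 2.

2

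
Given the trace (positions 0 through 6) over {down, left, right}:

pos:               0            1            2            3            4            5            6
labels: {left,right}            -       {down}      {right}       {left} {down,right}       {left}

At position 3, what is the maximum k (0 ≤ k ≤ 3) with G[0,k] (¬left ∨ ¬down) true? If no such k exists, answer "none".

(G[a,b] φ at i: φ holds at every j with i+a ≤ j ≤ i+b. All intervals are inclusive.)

3

(¬left ∨ ¬down) must hold from j=3 onward; find where it first fails.
  j=3: holds
  j=4: holds
  j=5: holds
  j=6: holds
Holds through j=6; largest k = 3.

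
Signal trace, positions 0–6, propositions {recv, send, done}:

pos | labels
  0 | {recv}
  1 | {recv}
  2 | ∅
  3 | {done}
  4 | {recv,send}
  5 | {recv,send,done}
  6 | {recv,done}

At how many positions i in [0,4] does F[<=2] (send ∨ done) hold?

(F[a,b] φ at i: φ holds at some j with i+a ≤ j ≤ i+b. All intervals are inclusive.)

Evaluate at each i in [0,4]:
  i=0: ✗ (none in [0,2])
  i=1: ✓ (witness j=3)
  i=2: ✓ (witness j=3)
  i=3: ✓ (witness j=3)
  i=4: ✓ (witness j=4)
Positions where it holds: {1, 2, 3, 4} → 4.

4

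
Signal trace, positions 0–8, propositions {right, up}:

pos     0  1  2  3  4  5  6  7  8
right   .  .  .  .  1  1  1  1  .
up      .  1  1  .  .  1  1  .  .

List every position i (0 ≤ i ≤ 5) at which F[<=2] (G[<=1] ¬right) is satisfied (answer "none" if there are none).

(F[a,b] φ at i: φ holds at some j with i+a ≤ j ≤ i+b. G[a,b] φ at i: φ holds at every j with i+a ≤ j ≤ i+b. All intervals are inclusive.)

Evaluate at each i in [0,5]:
  i=0: ✓ (witness j=0)
  i=1: ✓ (witness j=1)
  i=2: ✓ (witness j=2)
  i=3: ✗ (none in [3,5])
  i=4: ✗ (none in [4,6])
  i=5: ✗ (none in [5,7])

0, 1, 2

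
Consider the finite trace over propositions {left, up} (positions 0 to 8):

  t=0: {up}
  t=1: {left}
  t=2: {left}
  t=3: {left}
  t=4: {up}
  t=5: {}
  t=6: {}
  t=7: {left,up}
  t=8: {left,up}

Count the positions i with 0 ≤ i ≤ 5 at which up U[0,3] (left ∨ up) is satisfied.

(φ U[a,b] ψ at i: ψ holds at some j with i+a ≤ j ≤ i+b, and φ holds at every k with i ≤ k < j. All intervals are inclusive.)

Evaluate at each i in [0,5]:
  i=0: ✓ (rhs at j=0)
  i=1: ✓ (rhs at j=1)
  i=2: ✓ (rhs at j=2)
  i=3: ✓ (rhs at j=3)
  i=4: ✓ (rhs at j=4)
  i=5: ✗ (lhs fails at k=5 before rhs at j=7)
Positions where it holds: {0, 1, 2, 3, 4} → 5.

5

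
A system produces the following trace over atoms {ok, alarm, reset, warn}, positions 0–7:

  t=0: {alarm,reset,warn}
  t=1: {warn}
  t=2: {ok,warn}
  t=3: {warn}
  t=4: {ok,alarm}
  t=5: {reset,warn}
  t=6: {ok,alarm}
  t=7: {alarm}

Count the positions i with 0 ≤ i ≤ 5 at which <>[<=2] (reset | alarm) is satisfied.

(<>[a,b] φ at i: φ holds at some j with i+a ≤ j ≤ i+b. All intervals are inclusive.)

5

Evaluate at each i in [0,5]:
  i=0: ✓ (witness j=0)
  i=1: ✗ (none in [1,3])
  i=2: ✓ (witness j=4)
  i=3: ✓ (witness j=4)
  i=4: ✓ (witness j=4)
  i=5: ✓ (witness j=5)
Positions where it holds: {0, 2, 3, 4, 5} → 5.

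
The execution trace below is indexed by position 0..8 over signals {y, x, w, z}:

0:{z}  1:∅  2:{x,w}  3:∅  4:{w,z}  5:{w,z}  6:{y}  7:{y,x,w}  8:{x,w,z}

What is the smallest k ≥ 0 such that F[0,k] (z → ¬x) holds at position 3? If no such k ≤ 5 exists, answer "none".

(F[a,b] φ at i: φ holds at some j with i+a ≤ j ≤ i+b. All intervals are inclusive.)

0

Scan j = 3,4,… for (z → ¬x):
  j=3: holds
First hit at j=3, so smallest k = 3-3 = 0.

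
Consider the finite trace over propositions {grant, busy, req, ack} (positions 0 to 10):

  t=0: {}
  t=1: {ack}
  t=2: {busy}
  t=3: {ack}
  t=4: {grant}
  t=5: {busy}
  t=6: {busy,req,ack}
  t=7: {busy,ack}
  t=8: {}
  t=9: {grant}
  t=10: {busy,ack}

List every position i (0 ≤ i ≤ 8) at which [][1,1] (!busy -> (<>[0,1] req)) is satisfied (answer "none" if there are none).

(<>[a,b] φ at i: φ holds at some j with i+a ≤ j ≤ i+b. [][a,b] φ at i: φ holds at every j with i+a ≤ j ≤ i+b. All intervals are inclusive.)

1, 4, 5, 6

Evaluate at each i in [0,8]:
  i=0: ✗ (fails at j=1)
  i=1: ✓ (all of [2,2])
  i=2: ✗ (fails at j=3)
  i=3: ✗ (fails at j=4)
  i=4: ✓ (all of [5,5])
  i=5: ✓ (all of [6,6])
  i=6: ✓ (all of [7,7])
  i=7: ✗ (fails at j=8)
  i=8: ✗ (fails at j=9)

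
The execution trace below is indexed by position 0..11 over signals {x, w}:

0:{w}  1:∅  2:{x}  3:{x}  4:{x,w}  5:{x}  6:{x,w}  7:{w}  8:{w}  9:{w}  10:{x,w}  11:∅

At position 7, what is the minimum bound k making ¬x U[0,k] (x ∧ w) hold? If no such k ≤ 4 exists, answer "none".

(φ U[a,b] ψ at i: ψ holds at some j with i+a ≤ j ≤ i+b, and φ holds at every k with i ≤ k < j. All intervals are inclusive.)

3

Need earliest j ≥ 7 with (x ∧ w), and ¬x at every k in [7,j-1].
  j=7: rhs fails.
  j=8: rhs fails.
  j=9: rhs fails.
  j=10: rhs holds; lhs holds on [7,9]. k = 3.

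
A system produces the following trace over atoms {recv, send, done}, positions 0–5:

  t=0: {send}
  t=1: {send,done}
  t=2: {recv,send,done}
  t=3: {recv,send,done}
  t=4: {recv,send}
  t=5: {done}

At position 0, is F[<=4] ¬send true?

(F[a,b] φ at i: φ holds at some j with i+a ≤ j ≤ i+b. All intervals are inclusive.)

No

Check ¬send at each j in [0,4]:
  j=0: false
  j=1: false
  j=2: false
  j=3: false
  j=4: false
No position in the window satisfies it → formula fails.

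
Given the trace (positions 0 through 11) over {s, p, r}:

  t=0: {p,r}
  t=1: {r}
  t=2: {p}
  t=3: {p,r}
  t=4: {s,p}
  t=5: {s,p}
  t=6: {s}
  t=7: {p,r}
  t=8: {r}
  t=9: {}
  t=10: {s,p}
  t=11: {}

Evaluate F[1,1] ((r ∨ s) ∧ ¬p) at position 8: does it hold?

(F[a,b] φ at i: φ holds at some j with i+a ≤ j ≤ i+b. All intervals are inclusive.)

Check ((r ∨ s) ∧ ¬p) at each j in [9,9]:
  j=9: false
No position in the window satisfies it → formula fails.

False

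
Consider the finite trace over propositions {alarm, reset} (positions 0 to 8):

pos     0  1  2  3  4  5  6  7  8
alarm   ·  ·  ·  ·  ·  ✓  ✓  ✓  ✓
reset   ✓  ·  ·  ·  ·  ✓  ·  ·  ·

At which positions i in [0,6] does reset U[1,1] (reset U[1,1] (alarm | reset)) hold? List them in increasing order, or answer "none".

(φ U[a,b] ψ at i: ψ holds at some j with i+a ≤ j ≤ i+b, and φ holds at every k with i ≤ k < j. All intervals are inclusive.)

none

Evaluate at each i in [0,6]:
  i=0: ✗ (no rhs in [1,1])
  i=1: ✗ (no rhs in [2,2])
  i=2: ✗ (no rhs in [3,3])
  i=3: ✗ (no rhs in [4,4])
  i=4: ✗ (lhs fails at k=4 before rhs at j=5)
  i=5: ✗ (no rhs in [6,6])
  i=6: ✗ (no rhs in [7,7])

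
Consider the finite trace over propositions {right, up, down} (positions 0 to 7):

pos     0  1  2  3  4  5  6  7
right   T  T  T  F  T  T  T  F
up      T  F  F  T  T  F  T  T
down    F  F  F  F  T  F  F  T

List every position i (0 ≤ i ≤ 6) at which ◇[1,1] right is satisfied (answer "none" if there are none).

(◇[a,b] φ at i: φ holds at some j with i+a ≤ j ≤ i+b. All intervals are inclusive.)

0, 1, 3, 4, 5

Evaluate at each i in [0,6]:
  i=0: ✓ (witness j=1)
  i=1: ✓ (witness j=2)
  i=2: ✗ (none in [3,3])
  i=3: ✓ (witness j=4)
  i=4: ✓ (witness j=5)
  i=5: ✓ (witness j=6)
  i=6: ✗ (none in [7,7])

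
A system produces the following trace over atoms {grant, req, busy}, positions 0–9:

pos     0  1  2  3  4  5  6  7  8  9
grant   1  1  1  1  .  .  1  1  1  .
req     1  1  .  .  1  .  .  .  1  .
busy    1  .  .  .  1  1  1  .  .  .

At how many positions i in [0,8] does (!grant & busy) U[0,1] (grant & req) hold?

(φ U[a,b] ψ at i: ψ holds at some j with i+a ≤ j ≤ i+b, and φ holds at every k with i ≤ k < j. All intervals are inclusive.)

Evaluate at each i in [0,8]:
  i=0: ✓ (rhs at j=0)
  i=1: ✓ (rhs at j=1)
  i=2: ✗ (no rhs in [2,3])
  i=3: ✗ (no rhs in [3,4])
  i=4: ✗ (no rhs in [4,5])
  i=5: ✗ (no rhs in [5,6])
  i=6: ✗ (no rhs in [6,7])
  i=7: ✗ (lhs fails at k=7 before rhs at j=8)
  i=8: ✓ (rhs at j=8)
Positions where it holds: {0, 1, 8} → 3.

3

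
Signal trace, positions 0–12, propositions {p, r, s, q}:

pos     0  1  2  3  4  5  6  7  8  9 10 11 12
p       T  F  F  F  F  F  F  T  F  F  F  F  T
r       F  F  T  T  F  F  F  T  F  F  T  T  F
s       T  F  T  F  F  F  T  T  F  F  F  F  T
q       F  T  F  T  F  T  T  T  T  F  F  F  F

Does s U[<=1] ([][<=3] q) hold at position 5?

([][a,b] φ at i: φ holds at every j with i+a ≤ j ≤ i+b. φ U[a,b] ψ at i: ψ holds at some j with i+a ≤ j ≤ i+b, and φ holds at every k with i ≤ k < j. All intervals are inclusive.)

True

Need some j in [5,6] with [][<=3] q, and s at every k in [5,j-1].
  j=5: [][<=3] q holds; no prefix to check → satisfied.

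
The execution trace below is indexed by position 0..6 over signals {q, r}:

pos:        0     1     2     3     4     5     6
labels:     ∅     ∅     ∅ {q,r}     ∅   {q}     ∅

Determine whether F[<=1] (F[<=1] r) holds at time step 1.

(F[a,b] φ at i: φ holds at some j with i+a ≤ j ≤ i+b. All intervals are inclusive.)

True

Check F[<=1] r at each j in [1,2]:
  j=1: fails (none in [1,2])
  j=2: holds (witness at 3)
Found at j=2 → formula holds.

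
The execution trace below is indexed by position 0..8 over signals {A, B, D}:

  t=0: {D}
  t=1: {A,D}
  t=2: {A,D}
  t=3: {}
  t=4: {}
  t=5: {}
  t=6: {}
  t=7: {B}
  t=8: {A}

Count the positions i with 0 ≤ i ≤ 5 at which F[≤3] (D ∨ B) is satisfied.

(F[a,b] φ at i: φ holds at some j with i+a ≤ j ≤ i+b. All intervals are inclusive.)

Evaluate at each i in [0,5]:
  i=0: ✓ (witness j=0)
  i=1: ✓ (witness j=1)
  i=2: ✓ (witness j=2)
  i=3: ✗ (none in [3,6])
  i=4: ✓ (witness j=7)
  i=5: ✓ (witness j=7)
Positions where it holds: {0, 1, 2, 4, 5} → 5.

5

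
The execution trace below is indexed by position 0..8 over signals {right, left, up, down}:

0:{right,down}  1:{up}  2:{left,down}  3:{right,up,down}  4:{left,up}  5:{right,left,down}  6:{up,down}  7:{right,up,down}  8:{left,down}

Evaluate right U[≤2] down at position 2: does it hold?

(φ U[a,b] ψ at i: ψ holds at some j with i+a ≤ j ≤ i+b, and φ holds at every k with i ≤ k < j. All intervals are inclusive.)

Need some j in [2,4] with down, and right at every k in [2,j-1].
  j=2: down holds; no prefix to check → satisfied.

Yes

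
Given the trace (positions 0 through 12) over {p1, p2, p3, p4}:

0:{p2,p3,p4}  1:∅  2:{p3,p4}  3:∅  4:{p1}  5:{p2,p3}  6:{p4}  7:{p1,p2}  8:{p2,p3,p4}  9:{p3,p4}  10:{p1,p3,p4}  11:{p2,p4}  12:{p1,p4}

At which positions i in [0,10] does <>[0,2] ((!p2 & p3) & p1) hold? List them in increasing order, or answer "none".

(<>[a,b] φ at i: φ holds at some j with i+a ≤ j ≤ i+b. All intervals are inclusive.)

Evaluate at each i in [0,10]:
  i=0: ✗ (none in [0,2])
  i=1: ✗ (none in [1,3])
  i=2: ✗ (none in [2,4])
  i=3: ✗ (none in [3,5])
  i=4: ✗ (none in [4,6])
  i=5: ✗ (none in [5,7])
  i=6: ✗ (none in [6,8])
  i=7: ✗ (none in [7,9])
  i=8: ✓ (witness j=10)
  i=9: ✓ (witness j=10)
  i=10: ✓ (witness j=10)

8, 9, 10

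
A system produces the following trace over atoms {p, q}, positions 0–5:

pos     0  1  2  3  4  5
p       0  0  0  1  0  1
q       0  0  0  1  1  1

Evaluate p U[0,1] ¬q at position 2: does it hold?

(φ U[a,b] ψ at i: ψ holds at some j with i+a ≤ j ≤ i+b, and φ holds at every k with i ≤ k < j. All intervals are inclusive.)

Need some j in [2,3] with ¬q, and p at every k in [2,j-1].
  j=2: ¬q holds; no prefix to check → satisfied.

True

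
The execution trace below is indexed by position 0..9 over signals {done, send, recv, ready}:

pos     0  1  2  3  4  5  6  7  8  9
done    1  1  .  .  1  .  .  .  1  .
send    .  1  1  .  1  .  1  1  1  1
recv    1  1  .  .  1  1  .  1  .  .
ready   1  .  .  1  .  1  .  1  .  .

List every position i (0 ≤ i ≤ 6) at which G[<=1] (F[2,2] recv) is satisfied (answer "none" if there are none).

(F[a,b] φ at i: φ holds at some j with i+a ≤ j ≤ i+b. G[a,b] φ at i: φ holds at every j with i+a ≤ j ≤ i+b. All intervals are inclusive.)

Evaluate at each i in [0,6]:
  i=0: ✗ (fails at j=0)
  i=1: ✗ (fails at j=1)
  i=2: ✓ (all of [2,3])
  i=3: ✗ (fails at j=4)
  i=4: ✗ (fails at j=4)
  i=5: ✗ (fails at j=6)
  i=6: ✗ (fails at j=6)

2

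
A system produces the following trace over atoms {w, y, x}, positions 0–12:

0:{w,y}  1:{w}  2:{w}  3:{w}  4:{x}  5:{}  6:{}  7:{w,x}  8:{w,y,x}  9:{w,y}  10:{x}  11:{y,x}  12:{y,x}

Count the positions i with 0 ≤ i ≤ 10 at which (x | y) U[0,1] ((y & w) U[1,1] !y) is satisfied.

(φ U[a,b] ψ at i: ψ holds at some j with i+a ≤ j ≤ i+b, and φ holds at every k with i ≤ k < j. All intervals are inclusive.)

Evaluate at each i in [0,10]:
  i=0: ✓ (rhs at j=0)
  i=1: ✗ (no rhs in [1,2])
  i=2: ✗ (no rhs in [2,3])
  i=3: ✗ (no rhs in [3,4])
  i=4: ✗ (no rhs in [4,5])
  i=5: ✗ (no rhs in [5,6])
  i=6: ✗ (no rhs in [6,7])
  i=7: ✗ (no rhs in [7,8])
  i=8: ✓ (rhs at j=9; lhs holds on [8,8])
  i=9: ✓ (rhs at j=9)
  i=10: ✗ (no rhs in [10,11])
Positions where it holds: {0, 8, 9} → 3.

3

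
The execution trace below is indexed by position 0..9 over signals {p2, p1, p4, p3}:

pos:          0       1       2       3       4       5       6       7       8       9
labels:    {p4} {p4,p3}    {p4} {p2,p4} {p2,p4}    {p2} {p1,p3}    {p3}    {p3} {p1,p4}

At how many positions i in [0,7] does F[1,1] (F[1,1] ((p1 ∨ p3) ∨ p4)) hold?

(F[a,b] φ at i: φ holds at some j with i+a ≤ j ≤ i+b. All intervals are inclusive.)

7

Evaluate at each i in [0,7]:
  i=0: ✓ (witness j=1)
  i=1: ✓ (witness j=2)
  i=2: ✓ (witness j=3)
  i=3: ✗ (none in [4,4])
  i=4: ✓ (witness j=5)
  i=5: ✓ (witness j=6)
  i=6: ✓ (witness j=7)
  i=7: ✓ (witness j=8)
Positions where it holds: {0, 1, 2, 4, 5, 6, 7} → 7.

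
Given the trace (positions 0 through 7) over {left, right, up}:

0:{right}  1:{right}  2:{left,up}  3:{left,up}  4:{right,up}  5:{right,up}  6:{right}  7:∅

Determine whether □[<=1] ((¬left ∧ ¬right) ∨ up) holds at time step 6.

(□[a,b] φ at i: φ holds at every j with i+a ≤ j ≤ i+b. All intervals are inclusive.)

False

Check ((¬left ∧ ¬right) ∨ up) at every j in [6,7]:
  j=6: false
  j=7: true
Fails at j=6 → formula fails.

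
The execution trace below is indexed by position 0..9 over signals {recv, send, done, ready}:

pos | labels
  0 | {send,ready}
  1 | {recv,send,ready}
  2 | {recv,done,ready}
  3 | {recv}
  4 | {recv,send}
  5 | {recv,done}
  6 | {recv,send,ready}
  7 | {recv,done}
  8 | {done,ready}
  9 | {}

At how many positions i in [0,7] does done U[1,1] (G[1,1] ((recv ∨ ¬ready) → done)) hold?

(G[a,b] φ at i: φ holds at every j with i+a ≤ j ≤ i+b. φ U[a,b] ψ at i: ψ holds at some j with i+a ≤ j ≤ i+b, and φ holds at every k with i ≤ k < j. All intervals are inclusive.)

1

Evaluate at each i in [0,7]:
  i=0: ✗ (lhs fails at k=0 before rhs at j=1)
  i=1: ✗ (no rhs in [2,2])
  i=2: ✗ (no rhs in [3,3])
  i=3: ✗ (lhs fails at k=3 before rhs at j=4)
  i=4: ✗ (no rhs in [5,5])
  i=5: ✓ (rhs at j=6; lhs holds on [5,5])
  i=6: ✗ (lhs fails at k=6 before rhs at j=7)
  i=7: ✗ (no rhs in [8,8])
Positions where it holds: {5} → 1.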